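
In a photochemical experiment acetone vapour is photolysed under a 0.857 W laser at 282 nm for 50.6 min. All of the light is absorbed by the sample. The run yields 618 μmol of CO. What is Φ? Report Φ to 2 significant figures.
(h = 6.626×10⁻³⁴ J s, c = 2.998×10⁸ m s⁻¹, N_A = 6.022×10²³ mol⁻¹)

Φ = 0.10

Product: 618 μmol = 6.18×10⁻⁴ mol.
Photon energy at 282 nm: hc/λ = (6.626×10⁻³⁴)(2.998×10⁸)/(282×10⁻⁹) = 7.044×10⁻¹⁹ J.
Energy delivered: (0.857 W)(3036 s) = 2602 J.
Photons incident: 2602 / 7.044×10⁻¹⁹ = 3.694×10²¹, i.e. 3.694×10²¹/6.022×10²³ = 0.006134 mol.
Φ = 6.18×10⁻⁴ mol / 0.006134 mol photons = 0.10.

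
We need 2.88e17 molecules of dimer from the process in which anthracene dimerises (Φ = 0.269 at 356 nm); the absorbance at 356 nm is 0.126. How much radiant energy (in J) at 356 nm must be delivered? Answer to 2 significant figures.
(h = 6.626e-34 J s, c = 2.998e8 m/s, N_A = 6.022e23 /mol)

2.4 J

Product: 2.88e17 / 6.022e23 = 4.782e-7 mol.
Photons that must be absorbed: 4.782e-7 / 0.269 = 1.778e-6 mol.
Fraction absorbed: 1 − 10^(−0.126) = 0.2518.
Incident photons needed: 1.778e-6 / 0.2518 = 7.061e-6 mol.
Photon energy: hc/λ = 5.580e-19 J; per mole, 3.360e5 J mol⁻¹.
Energy required: 7.061e-6 × 3.360e5 = 2.4 J.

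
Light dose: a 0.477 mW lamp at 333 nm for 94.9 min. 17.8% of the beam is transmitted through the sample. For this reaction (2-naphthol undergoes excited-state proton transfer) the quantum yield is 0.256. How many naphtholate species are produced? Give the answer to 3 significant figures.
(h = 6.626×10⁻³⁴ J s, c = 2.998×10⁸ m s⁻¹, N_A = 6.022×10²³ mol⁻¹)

Photon energy at 333 nm: hc/λ = (6.626×10⁻³⁴)(2.998×10⁸)/(333×10⁻⁹) = 5.965×10⁻¹⁹ J.
Energy delivered: (0.477 mW)(5694 s) = 2.716 J.
Photons incident: 2.716 / 5.965×10⁻¹⁹ = 4.553×10¹⁸, i.e. 4.553×10¹⁸/6.022×10²³ = 7.561×10⁻⁶ mol.
Fraction absorbed: 1 − 17.8/100 = 0.8220.
Photons absorbed: 0.8220 × 7.561×10⁻⁶ = 6.215×10⁻⁶ mol.
Product: Φ × n_abs = 0.256 × 6.215×10⁻⁶ = 1.591×10⁻⁶ mol.
As a count: 1.591×10⁻⁶ × 6.022×10²³ = 9.58×10¹⁷.

9.58×10¹⁷ species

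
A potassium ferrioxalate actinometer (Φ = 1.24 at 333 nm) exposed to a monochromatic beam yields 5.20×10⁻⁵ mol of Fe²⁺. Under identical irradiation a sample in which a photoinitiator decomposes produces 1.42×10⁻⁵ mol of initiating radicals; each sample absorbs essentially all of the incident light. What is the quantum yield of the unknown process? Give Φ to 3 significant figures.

Photons absorbed by the actinometer: 5.20×10⁻⁵ / 1.24 = 4.194×10⁻⁵ mol.
Φ(unknown) = 1.42×10⁻⁵ / 4.194×10⁻⁵ = 0.339.

Φ = 0.339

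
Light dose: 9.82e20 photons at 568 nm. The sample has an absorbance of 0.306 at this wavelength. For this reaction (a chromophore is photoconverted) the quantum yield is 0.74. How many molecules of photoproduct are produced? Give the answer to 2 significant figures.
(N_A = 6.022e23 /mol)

3.7e20 molecules

Moles of photons: 9.82e20 / 6.022e23 = 0.001631 mol.
Fraction absorbed: 1 − 10^(−0.306) = 0.5057.
Photons absorbed: 0.5057 × 0.001631 = 8.248e-4 mol.
Product: Φ × n_abs = 0.74 × 8.248e-4 = 6.104e-4 mol.
As a count: 6.104e-4 × 6.022e23 = 3.7e20.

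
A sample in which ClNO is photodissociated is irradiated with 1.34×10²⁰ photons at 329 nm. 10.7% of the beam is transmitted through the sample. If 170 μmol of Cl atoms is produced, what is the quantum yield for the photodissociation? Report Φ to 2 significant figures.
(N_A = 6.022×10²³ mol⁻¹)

Product: 170 μmol = 1.70×10⁻⁴ mol.
Moles of photons: 1.34×10²⁰ / 6.022×10²³ = 2.225×10⁻⁴ mol.
Fraction absorbed: 1 − 10.7/100 = 0.8930.
Photons absorbed: 0.8930 × 2.225×10⁻⁴ = 1.987×10⁻⁴ mol.
Φ = 1.70×10⁻⁴ mol / 1.987×10⁻⁴ mol photons = 0.86.

Φ = 0.86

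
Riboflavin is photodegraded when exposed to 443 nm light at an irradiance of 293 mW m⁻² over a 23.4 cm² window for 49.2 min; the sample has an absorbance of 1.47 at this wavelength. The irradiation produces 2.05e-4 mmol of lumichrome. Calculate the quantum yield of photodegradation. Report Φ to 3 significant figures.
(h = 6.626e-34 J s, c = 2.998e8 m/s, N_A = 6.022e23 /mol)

Φ = 0.0283

Product: 2.05e-4 mmol = 2.05e-7 mol.
Photon energy at 443 nm: hc/λ = (6.626e-34)(2.998e8)/(443e-9) = 4.484e-19 J.
Energy delivered: (293 mW m⁻²)(23.4e-4 m²)(2952 s) = 2.024 J.
Photons incident: 2.024 / 4.484e-19 = 4.514e18, i.e. 4.514e18/6.022e23 = 7.496e-6 mol.
Fraction absorbed: 1 − 10^(−1.47) = 0.9661.
Photons absorbed: 0.9661 × 7.496e-6 = 7.242e-6 mol.
Φ = 2.05e-7 mol / 7.242e-6 mol photons = 0.0283.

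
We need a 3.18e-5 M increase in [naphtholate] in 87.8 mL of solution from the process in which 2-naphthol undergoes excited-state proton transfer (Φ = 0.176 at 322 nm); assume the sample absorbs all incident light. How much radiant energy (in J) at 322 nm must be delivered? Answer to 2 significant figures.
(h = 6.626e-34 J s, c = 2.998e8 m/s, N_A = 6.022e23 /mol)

Product: (3.18e-5 M)(0.0878 L) = 2.792e-6 mol.
Photons that must be absorbed: 2.792e-6 / 0.176 = 1.586e-5 mol.
Photon energy: hc/λ = 6.169e-19 J; per mole, 3.715e5 J mol⁻¹.
Energy required: 1.586e-5 × 3.715e5 = 5.9 J.

5.9 J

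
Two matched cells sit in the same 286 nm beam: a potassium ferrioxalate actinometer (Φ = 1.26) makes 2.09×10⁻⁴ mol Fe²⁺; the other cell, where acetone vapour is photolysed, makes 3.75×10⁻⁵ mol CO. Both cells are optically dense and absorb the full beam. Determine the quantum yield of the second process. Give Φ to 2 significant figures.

Photons absorbed by the actinometer: 2.09×10⁻⁴ / 1.26 = 1.659×10⁻⁴ mol.
Φ(unknown) = 3.75×10⁻⁵ / 1.659×10⁻⁴ = 0.23.

Φ = 0.23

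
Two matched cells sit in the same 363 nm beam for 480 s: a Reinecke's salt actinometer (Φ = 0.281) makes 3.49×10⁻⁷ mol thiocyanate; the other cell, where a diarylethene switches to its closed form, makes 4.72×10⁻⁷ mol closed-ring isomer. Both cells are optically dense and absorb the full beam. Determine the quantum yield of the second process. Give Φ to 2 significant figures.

Φ = 0.38

Photons absorbed by the actinometer: 3.49×10⁻⁷ / 0.281 = 1.242×10⁻⁶ mol.
Φ(unknown) = 4.72×10⁻⁷ / 1.242×10⁻⁶ = 0.38.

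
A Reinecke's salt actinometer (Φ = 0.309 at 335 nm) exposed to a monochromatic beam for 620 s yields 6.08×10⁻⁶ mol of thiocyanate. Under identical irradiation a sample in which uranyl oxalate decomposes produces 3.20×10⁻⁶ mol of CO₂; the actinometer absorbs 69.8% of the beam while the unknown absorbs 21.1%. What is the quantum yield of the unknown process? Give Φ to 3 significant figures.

Φ = 0.538

Photons absorbed by the actinometer: 6.08×10⁻⁶ / 0.309 = 1.968×10⁻⁵ mol.
Incident flux: 1.968×10⁻⁵ / 0.698 = 2.819×10⁻⁵ einstein.
Absorbed by unknown: 0.211 × 2.819×10⁻⁵ = 5.948×10⁻⁶ mol.
Φ(unknown) = 3.20×10⁻⁶ / 5.948×10⁻⁶ = 0.538.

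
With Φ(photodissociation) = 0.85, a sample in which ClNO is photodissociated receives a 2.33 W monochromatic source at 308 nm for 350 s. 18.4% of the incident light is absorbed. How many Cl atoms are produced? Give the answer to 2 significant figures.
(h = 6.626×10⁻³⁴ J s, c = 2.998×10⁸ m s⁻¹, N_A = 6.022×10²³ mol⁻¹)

Photon energy at 308 nm: hc/λ = (6.626×10⁻³⁴)(2.998×10⁸)/(308×10⁻⁹) = 6.450×10⁻¹⁹ J.
Energy delivered: (2.33 W)(350 s) = 815.5 J.
Photons incident: 815.5 / 6.450×10⁻¹⁹ = 1.264×10²¹, i.e. 1.264×10²¹/6.022×10²³ = 0.002099 mol.
Photons absorbed: 0.184 × 0.002099 = 3.862×10⁻⁴ mol.
Product: Φ × n_abs = 0.85 × 3.862×10⁻⁴ = 3.283×10⁻⁴ mol.
As a count: 3.283×10⁻⁴ × 6.022×10²³ = 2.0×10²⁰.

2.0×10²⁰ atoms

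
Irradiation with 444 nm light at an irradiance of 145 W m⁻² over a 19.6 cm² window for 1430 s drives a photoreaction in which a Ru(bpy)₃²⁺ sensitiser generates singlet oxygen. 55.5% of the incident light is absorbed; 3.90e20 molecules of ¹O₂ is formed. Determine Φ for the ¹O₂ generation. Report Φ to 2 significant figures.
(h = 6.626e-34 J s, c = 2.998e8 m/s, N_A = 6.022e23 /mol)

Φ = 0.77

Product: 3.90e20 / 6.022e23 = 6.476e-4 mol.
Photon energy at 444 nm: hc/λ = (6.626e-34)(2.998e8)/(444e-9) = 4.474e-19 J.
Energy delivered: (145 W m⁻²)(19.6e-4 m²)(1430 s) = 406.4 J.
Photons incident: 406.4 / 4.474e-19 = 9.084e20, i.e. 9.084e20/6.022e23 = 0.001508 mol.
Photons absorbed: 0.555 × 0.001508 = 8.369e-4 mol.
Φ = 6.476e-4 mol / 8.369e-4 mol photons = 0.77.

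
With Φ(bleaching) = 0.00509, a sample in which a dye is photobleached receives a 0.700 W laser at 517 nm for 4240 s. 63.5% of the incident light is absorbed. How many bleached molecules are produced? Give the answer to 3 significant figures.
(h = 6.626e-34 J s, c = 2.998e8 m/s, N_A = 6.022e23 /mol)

2.50e19 bleached molecules

Photon energy at 517 nm: hc/λ = (6.626e-34)(2.998e8)/(517e-9) = 3.842e-19 J.
Energy delivered: (0.700 W)(4240 s) = 2968 J.
Photons incident: 2968 / 3.842e-19 = 7.725e21, i.e. 7.725e21/6.022e23 = 0.01283 mol.
Photons absorbed: 0.635 × 0.01283 = 0.008147 mol.
Product: Φ × n_abs = 0.00509 × 0.008147 = 4.147e-5 mol.
As a count: 4.147e-5 × 6.022e23 = 2.50e19.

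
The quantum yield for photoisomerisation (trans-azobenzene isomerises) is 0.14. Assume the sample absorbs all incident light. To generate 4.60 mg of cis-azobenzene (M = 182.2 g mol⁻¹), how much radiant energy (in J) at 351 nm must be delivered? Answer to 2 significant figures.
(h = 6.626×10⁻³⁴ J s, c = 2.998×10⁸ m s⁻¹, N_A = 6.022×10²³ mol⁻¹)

Product: 4.60 mg / 182.2 g mol⁻¹ = 2.525×10⁻⁵ mol.
Photons that must be absorbed: 2.525×10⁻⁵ / 0.14 = 1.804×10⁻⁴ mol.
Photon energy: hc/λ = 5.659×10⁻¹⁹ J; per mole, 3.408×10⁵ J mol⁻¹.
Energy required: 1.804×10⁻⁴ × 3.408×10⁵ = 61 J.

61 J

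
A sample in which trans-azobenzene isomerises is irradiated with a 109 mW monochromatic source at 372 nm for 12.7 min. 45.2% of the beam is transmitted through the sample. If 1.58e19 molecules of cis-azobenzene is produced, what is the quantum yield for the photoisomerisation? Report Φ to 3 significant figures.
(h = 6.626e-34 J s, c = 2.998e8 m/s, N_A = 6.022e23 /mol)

Φ = 0.185

Product: 1.58e19 / 6.022e23 = 2.624e-5 mol.
Photon energy at 372 nm: hc/λ = (6.626e-34)(2.998e8)/(372e-9) = 5.340e-19 J.
Energy delivered: (109 mW)(762 s) = 83.06 J.
Photons incident: 83.06 / 5.340e-19 = 1.555e20, i.e. 1.555e20/6.022e23 = 2.582e-4 mol.
Fraction absorbed: 1 − 45.2/100 = 0.5480.
Photons absorbed: 0.5480 × 2.582e-4 = 1.415e-4 mol.
Φ = 2.624e-5 mol / 1.415e-4 mol photons = 0.185.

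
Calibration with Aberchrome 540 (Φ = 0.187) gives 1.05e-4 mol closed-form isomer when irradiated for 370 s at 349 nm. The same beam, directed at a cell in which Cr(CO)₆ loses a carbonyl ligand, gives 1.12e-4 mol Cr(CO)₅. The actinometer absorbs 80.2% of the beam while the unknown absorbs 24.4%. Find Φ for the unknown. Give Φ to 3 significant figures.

Φ = 0.656

Photons absorbed by the actinometer: 1.05e-4 / 0.187 = 5.615e-4 mol.
Incident flux: 5.615e-4 / 0.802 = 7.001e-4 einstein.
Absorbed by unknown: 0.244 × 7.001e-4 = 1.708e-4 mol.
Φ(unknown) = 1.12e-4 / 1.708e-4 = 0.656.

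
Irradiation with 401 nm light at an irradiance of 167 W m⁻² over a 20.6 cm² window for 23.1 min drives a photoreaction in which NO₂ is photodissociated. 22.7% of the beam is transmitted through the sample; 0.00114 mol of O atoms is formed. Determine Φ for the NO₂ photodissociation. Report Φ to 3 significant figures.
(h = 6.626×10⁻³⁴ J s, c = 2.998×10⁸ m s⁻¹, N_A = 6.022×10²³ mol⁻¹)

Photon energy at 401 nm: hc/λ = (6.626×10⁻³⁴)(2.998×10⁸)/(401×10⁻⁹) = 4.954×10⁻¹⁹ J.
Energy delivered: (167 W m⁻²)(20.6×10⁻⁴ m²)(1386 s) = 476.8 J.
Photons incident: 476.8 / 4.954×10⁻¹⁹ = 9.625×10²⁰, i.e. 9.625×10²⁰/6.022×10²³ = 0.001598 mol.
Fraction absorbed: 1 − 22.7/100 = 0.7730.
Photons absorbed: 0.7730 × 0.001598 = 0.001235 mol.
Φ = 0.00114 mol / 0.001235 mol photons = 0.923.

Φ = 0.923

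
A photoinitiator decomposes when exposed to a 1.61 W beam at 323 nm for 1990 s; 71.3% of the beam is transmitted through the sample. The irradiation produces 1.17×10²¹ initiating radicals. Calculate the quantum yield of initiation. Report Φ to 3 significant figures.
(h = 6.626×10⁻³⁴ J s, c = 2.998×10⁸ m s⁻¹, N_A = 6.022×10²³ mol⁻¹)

Φ = 0.783

Product: 1.17×10²¹ / 6.022×10²³ = 0.001943 mol.
Photon energy at 323 nm: hc/λ = (6.626×10⁻³⁴)(2.998×10⁸)/(323×10⁻⁹) = 6.150×10⁻¹⁹ J.
Energy delivered: (1.61 W)(1990 s) = 3204 J.
Photons incident: 3204 / 6.150×10⁻¹⁹ = 5.210×10²¹, i.e. 5.210×10²¹/6.022×10²³ = 0.008652 mol.
Fraction absorbed: 1 − 71.3/100 = 0.2870.
Photons absorbed: 0.2870 × 0.008652 = 0.002483 mol.
Φ = 0.001943 mol / 0.002483 mol photons = 0.783.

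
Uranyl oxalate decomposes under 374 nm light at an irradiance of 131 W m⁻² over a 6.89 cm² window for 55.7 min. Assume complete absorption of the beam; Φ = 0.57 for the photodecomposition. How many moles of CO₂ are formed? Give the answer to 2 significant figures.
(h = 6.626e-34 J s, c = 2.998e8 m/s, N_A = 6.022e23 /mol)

5.4e-4 mol

Photon energy at 374 nm: hc/λ = (6.626e-34)(2.998e8)/(374e-9) = 5.311e-19 J.
Energy delivered: (131 W m⁻²)(6.89e-4 m²)(3342 s) = 301.6 J.
Photons incident: 301.6 / 5.311e-19 = 5.679e20, i.e. 5.679e20/6.022e23 = 9.430e-4 mol.
Product: Φ × n_abs = 0.57 × 9.430e-4 = 5.375e-4 mol.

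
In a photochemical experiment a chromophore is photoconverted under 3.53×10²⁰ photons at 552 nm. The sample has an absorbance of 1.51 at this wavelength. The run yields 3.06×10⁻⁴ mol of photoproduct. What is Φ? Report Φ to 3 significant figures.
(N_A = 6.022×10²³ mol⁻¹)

Moles of photons: 3.53×10²⁰ / 6.022×10²³ = 5.862×10⁻⁴ mol.
Fraction absorbed: 1 − 10^(−1.51) = 0.9691.
Photons absorbed: 0.9691 × 5.862×10⁻⁴ = 5.681×10⁻⁴ mol.
Φ = 3.06×10⁻⁴ mol / 5.681×10⁻⁴ mol photons = 0.539.

Φ = 0.539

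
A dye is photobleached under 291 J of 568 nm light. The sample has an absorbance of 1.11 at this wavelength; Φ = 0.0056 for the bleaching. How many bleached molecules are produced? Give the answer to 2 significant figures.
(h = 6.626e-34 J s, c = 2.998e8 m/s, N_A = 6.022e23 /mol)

Photon energy at 568 nm: hc/λ = (6.626e-34)(2.998e8)/(568e-9) = 3.497e-19 J.
Photons incident: 291 / 3.497e-19 = 8.321e20, i.e. 8.321e20/6.022e23 = 0.001382 mol.
Fraction absorbed: 1 − 10^(−1.11) = 0.9224.
Photons absorbed: 0.9224 × 0.001382 = 0.001275 mol.
Product: Φ × n_abs = 0.0056 × 0.001275 = 7.140e-6 mol.
As a count: 7.140e-6 × 6.022e23 = 4.3e18.

4.3e18 bleached molecules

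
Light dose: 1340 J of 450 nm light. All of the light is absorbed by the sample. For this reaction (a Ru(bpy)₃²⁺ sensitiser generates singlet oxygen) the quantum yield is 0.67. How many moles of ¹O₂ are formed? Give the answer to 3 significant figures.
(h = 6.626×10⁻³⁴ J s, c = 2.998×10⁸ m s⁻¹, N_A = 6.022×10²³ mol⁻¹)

Photon energy at 450 nm: hc/λ = (6.626×10⁻³⁴)(2.998×10⁸)/(450×10⁻⁹) = 4.414×10⁻¹⁹ J.
Photons incident: 1340 / 4.414×10⁻¹⁹ = 3.036×10²¹, i.e. 3.036×10²¹/6.022×10²³ = 0.005042 mol.
Product: Φ × n_abs = 0.67 × 0.005042 = 0.003378 mol.

0.00338 mol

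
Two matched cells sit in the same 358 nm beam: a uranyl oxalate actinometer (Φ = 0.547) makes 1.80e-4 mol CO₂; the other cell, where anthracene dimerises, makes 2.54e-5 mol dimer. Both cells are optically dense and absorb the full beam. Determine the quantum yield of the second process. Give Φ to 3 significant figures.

Photons absorbed by the actinometer: 1.80e-4 / 0.547 = 3.291e-4 mol.
Φ(unknown) = 2.54e-5 / 3.291e-4 = 0.0772.

Φ = 0.0772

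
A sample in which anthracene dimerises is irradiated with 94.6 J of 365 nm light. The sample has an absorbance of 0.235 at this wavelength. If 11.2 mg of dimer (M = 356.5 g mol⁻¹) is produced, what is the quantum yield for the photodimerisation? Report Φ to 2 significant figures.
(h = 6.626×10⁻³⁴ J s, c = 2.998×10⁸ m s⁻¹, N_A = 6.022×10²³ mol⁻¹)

Φ = 0.26

Product: 11.2 mg / 356.5 g mol⁻¹ = 3.142×10⁻⁵ mol.
Photon energy at 365 nm: hc/λ = (6.626×10⁻³⁴)(2.998×10⁸)/(365×10⁻⁹) = 5.442×10⁻¹⁹ J.
Photons incident: 94.6 / 5.442×10⁻¹⁹ = 1.738×10²⁰, i.e. 1.738×10²⁰/6.022×10²³ = 2.886×10⁻⁴ mol.
Fraction absorbed: 1 − 10^(−0.235) = 0.4179.
Photons absorbed: 0.4179 × 2.886×10⁻⁴ = 1.206×10⁻⁴ mol.
Φ = 3.142×10⁻⁵ mol / 1.206×10⁻⁴ mol photons = 0.26.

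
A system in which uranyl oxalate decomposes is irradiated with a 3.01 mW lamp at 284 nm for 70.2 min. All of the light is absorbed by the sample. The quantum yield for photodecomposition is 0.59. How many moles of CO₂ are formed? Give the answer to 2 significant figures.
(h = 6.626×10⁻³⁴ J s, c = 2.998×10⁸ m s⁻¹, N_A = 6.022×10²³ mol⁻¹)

1.8×10⁻⁵ mol

Photon energy at 284 nm: hc/λ = (6.626×10⁻³⁴)(2.998×10⁸)/(284×10⁻⁹) = 6.995×10⁻¹⁹ J.
Energy delivered: (3.01 mW)(4212 s) = 12.68 J.
Photons incident: 12.68 / 6.995×10⁻¹⁹ = 1.813×10¹⁹, i.e. 1.813×10¹⁹/6.022×10²³ = 3.011×10⁻⁵ mol.
Product: Φ × n_abs = 0.59 × 3.011×10⁻⁵ = 1.776×10⁻⁵ mol.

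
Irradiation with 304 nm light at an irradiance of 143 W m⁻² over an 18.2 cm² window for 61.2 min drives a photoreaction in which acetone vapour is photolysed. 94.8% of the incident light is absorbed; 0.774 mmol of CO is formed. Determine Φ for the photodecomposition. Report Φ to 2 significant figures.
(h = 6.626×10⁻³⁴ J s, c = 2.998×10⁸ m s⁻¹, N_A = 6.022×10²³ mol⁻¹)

Φ = 0.34

Product: 0.774 mmol = 7.74×10⁻⁴ mol.
Photon energy at 304 nm: hc/λ = (6.626×10⁻³⁴)(2.998×10⁸)/(304×10⁻⁹) = 6.534×10⁻¹⁹ J.
Energy delivered: (143 W m⁻²)(18.2×10⁻⁴ m²)(3672 s) = 955.7 J.
Photons incident: 955.7 / 6.534×10⁻¹⁹ = 1.463×10²¹, i.e. 1.463×10²¹/6.022×10²³ = 0.002429 mol.
Photons absorbed: 0.948 × 0.002429 = 0.002303 mol.
Φ = 7.74×10⁻⁴ mol / 0.002303 mol photons = 0.34.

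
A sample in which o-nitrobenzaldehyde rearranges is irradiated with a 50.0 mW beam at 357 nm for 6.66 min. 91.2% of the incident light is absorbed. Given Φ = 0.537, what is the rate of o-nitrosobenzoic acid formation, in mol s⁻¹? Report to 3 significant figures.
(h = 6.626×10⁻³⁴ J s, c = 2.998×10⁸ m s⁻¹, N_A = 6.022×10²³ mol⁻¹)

7.31×10⁻⁸ mol s⁻¹

Photon energy at 357 nm: hc/λ = (6.626×10⁻³⁴)(2.998×10⁸)/(357×10⁻⁹) = 5.564×10⁻¹⁹ J.
Energy delivered: (50.0 mW)(399.6 s) = 19.98 J.
Photons incident: 19.98 / 5.564×10⁻¹⁹ = 3.591×10¹⁹, i.e. 3.591×10¹⁹/6.022×10²³ = 5.963×10⁻⁵ mol.
Photons absorbed: 0.912 × 5.963×10⁻⁵ = 5.438×10⁻⁵ mol.
Product formed: 0.537 × 5.438×10⁻⁵ = 2.920×10⁻⁵ mol.
Rate: 2.920×10⁻⁵ / 399.6 s = 7.31×10⁻⁸ mol s⁻¹.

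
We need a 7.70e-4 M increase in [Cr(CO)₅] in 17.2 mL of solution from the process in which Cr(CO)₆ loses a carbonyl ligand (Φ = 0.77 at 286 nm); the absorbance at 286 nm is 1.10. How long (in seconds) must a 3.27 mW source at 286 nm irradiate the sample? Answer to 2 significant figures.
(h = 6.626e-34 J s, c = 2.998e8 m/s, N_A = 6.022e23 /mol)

Product: (7.70e-4 M)(0.0172 L) = 1.324e-5 mol.
Photons that must be absorbed: 1.324e-5 / 0.77 = 1.719e-5 mol.
Fraction absorbed: 1 − 10^(−1.10) = 0.9206.
Incident photons needed: 1.719e-5 / 0.9206 = 1.867e-5 mol.
Photon energy: hc/λ = 6.946e-19 J; per mole, 4.183e5 J mol⁻¹.
Energy required: 1.867e-5 × 4.183e5 = 7.810 J.
Time: 7.810 J / 0.00327 W = 2400 s.

t ≈ 2400 s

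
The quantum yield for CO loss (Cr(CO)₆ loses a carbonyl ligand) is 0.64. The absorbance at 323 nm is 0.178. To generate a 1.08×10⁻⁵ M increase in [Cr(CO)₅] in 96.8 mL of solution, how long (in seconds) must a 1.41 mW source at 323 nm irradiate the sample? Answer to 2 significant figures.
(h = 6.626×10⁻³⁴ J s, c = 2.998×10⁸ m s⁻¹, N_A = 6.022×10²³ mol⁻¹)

t ≈ 1300 s

Product: (1.08×10⁻⁵ M)(0.0968 L) = 1.045×10⁻⁶ mol.
Photons that must be absorbed: 1.045×10⁻⁶ / 0.64 = 1.633×10⁻⁶ mol.
Fraction absorbed: 1 − 10^(−0.178) = 0.3363.
Incident photons needed: 1.633×10⁻⁶ / 0.3363 = 4.856×10⁻⁶ mol.
Photon energy: hc/λ = 6.150×10⁻¹⁹ J; per mole, 3.704×10⁵ J mol⁻¹.
Energy required: 4.856×10⁻⁶ × 3.704×10⁵ = 1.799 J.
Time: 1.799 J / 0.00141 W = 1300 s.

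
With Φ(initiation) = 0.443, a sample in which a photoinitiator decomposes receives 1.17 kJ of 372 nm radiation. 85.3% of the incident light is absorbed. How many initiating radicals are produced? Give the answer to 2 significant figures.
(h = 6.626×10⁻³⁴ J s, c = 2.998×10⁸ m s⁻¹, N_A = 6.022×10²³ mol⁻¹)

8.3×10²⁰ initiating radicals

Photon energy at 372 nm: hc/λ = (6.626×10⁻³⁴)(2.998×10⁸)/(372×10⁻⁹) = 5.340×10⁻¹⁹ J.
Incident energy: 1.17 kJ = 1170 J.
Photons incident: 1170 / 5.340×10⁻¹⁹ = 2.191×10²¹, i.e. 2.191×10²¹/6.022×10²³ = 0.003638 mol.
Photons absorbed: 0.853 × 0.003638 = 0.003103 mol.
Product: Φ × n_abs = 0.443 × 0.003103 = 0.001375 mol.
As a count: 0.001375 × 6.022×10²³ = 8.3×10²⁰.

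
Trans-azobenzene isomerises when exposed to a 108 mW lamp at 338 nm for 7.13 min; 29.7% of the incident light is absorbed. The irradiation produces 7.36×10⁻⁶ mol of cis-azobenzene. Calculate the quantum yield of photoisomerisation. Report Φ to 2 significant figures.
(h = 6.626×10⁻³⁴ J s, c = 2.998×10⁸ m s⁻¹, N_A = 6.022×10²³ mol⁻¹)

Photon energy at 338 nm: hc/λ = (6.626×10⁻³⁴)(2.998×10⁸)/(338×10⁻⁹) = 5.877×10⁻¹⁹ J.
Energy delivered: (108 mW)(427.8 s) = 46.20 J.
Photons incident: 46.20 / 5.877×10⁻¹⁹ = 7.861×10¹⁹, i.e. 7.861×10¹⁹/6.022×10²³ = 1.305×10⁻⁴ mol.
Photons absorbed: 0.297 × 1.305×10⁻⁴ = 3.876×10⁻⁵ mol.
Φ = 7.36×10⁻⁶ mol / 3.876×10⁻⁵ mol photons = 0.19.

Φ = 0.19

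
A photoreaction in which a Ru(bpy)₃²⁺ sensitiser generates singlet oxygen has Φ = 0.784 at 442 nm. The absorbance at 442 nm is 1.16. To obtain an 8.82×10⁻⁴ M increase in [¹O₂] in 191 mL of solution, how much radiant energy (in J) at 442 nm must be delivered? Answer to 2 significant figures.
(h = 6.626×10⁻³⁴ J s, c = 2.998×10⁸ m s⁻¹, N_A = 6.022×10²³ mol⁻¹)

62 J

Product: (8.82×10⁻⁴ M)(0.191 L) = 1.685×10⁻⁴ mol.
Photons that must be absorbed: 1.685×10⁻⁴ / 0.784 = 2.149×10⁻⁴ mol.
Fraction absorbed: 1 − 10^(−1.16) = 0.9308.
Incident photons needed: 2.149×10⁻⁴ / 0.9308 = 2.309×10⁻⁴ mol.
Photon energy: hc/λ = 4.494×10⁻¹⁹ J; per mole, 2.706×10⁵ J mol⁻¹.
Energy required: 2.309×10⁻⁴ × 2.706×10⁵ = 62 J.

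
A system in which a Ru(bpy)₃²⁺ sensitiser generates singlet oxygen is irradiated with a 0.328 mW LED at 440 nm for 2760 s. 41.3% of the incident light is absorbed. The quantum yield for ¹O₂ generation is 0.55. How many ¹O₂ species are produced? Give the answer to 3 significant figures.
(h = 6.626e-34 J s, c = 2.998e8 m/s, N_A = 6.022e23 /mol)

Photon energy at 440 nm: hc/λ = (6.626e-34)(2.998e8)/(440e-9) = 4.515e-19 J.
Energy delivered: (0.328 mW)(2760 s) = 0.9053 J.
Photons incident: 0.9053 / 4.515e-19 = 2.005e18, i.e. 2.005e18/6.022e23 = 3.329e-6 mol.
Photons absorbed: 0.413 × 3.329e-6 = 1.375e-6 mol.
Product: Φ × n_abs = 0.55 × 1.375e-6 = 7.563e-7 mol.
As a count: 7.563e-7 × 6.022e23 = 4.55e17.

4.55e17 species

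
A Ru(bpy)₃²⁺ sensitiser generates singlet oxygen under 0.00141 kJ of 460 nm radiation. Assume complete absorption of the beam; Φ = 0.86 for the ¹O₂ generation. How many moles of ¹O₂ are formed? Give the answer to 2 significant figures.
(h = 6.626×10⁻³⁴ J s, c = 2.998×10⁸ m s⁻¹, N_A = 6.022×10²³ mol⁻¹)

4.7×10⁻⁶ mol

Photon energy at 460 nm: hc/λ = (6.626×10⁻³⁴)(2.998×10⁸)/(460×10⁻⁹) = 4.318×10⁻¹⁹ J.
Incident energy: 0.00141 kJ = 1.41 J.
Photons incident: 1.41 / 4.318×10⁻¹⁹ = 3.265×10¹⁸, i.e. 3.265×10¹⁸/6.022×10²³ = 5.422×10⁻⁶ mol.
Product: Φ × n_abs = 0.86 × 5.422×10⁻⁶ = 4.663×10⁻⁶ mol.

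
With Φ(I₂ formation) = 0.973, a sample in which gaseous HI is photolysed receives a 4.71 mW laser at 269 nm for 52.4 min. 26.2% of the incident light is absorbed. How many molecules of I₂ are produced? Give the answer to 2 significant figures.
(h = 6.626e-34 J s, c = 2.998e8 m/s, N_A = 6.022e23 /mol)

Photon energy at 269 nm: hc/λ = (6.626e-34)(2.998e8)/(269e-9) = 7.385e-19 J.
Energy delivered: (4.71 mW)(3144 s) = 14.81 J.
Photons incident: 14.81 / 7.385e-19 = 2.005e19, i.e. 2.005e19/6.022e23 = 3.329e-5 mol.
Photons absorbed: 0.262 × 3.329e-5 = 8.722e-6 mol.
Product: Φ × n_abs = 0.973 × 8.722e-6 = 8.487e-6 mol.
As a count: 8.487e-6 × 6.022e23 = 5.1e18.

5.1e18 molecules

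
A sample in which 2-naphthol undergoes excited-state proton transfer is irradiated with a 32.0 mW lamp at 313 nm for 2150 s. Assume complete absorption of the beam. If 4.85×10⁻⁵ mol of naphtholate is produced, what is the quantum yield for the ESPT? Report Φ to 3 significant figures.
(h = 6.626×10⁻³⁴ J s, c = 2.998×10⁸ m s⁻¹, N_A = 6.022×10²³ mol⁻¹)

Photon energy at 313 nm: hc/λ = (6.626×10⁻³⁴)(2.998×10⁸)/(313×10⁻⁹) = 6.347×10⁻¹⁹ J.
Energy delivered: (32.0 mW)(2150 s) = 68.80 J.
Photons incident: 68.80 / 6.347×10⁻¹⁹ = 1.084×10²⁰, i.e. 1.084×10²⁰/6.022×10²³ = 1.800×10⁻⁴ mol.
Φ = 4.85×10⁻⁵ mol / 1.800×10⁻⁴ mol photons = 0.269.

Φ = 0.269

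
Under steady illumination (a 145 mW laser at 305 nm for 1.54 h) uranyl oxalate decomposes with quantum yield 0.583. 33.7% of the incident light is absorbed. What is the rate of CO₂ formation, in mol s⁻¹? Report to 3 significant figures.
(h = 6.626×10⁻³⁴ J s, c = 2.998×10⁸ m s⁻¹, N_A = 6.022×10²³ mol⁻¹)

Photon energy at 305 nm: hc/λ = (6.626×10⁻³⁴)(2.998×10⁸)/(305×10⁻⁹) = 6.513×10⁻¹⁹ J.
Energy delivered: (145 mW)(5544 s) = 803.9 J.
Photons incident: 803.9 / 6.513×10⁻¹⁹ = 1.234×10²¹, i.e. 1.234×10²¹/6.022×10²³ = 0.002049 mol.
Photons absorbed: 0.337 × 0.002049 = 6.905×10⁻⁴ mol.
Product formed: 0.583 × 6.905×10⁻⁴ = 4.026×10⁻⁴ mol.
Rate: 4.026×10⁻⁴ / 5544 s = 7.26×10⁻⁸ mol s⁻¹.

7.26×10⁻⁸ mol s⁻¹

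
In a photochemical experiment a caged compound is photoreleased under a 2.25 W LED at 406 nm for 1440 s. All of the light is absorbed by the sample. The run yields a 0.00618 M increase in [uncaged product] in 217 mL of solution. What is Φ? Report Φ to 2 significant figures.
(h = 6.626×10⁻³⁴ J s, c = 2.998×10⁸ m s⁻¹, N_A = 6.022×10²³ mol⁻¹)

Φ = 0.12

Product: (0.00618 M)(0.217 L) = 0.001341 mol.
Photon energy at 406 nm: hc/λ = (6.626×10⁻³⁴)(2.998×10⁸)/(406×10⁻⁹) = 4.893×10⁻¹⁹ J.
Energy delivered: (2.25 W)(1440 s) = 3240 J.
Photons incident: 3240 / 4.893×10⁻¹⁹ = 6.622×10²¹, i.e. 6.622×10²¹/6.022×10²³ = 0.01100 mol.
Φ = 0.001341 mol / 0.01100 mol photons = 0.12.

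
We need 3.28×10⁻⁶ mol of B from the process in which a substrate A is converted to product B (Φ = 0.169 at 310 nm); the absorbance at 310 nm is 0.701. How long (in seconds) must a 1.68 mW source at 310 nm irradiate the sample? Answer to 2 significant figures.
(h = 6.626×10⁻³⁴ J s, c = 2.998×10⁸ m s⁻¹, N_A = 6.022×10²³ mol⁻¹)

Photons that must be absorbed: 3.28×10⁻⁶ / 0.169 = 1.941×10⁻⁵ mol.
Fraction absorbed: 1 − 10^(−0.701) = 0.8009.
Incident photons needed: 1.941×10⁻⁵ / 0.8009 = 2.424×10⁻⁵ mol.
Photon energy: hc/λ = 6.408×10⁻¹⁹ J; per mole, 3.859×10⁵ J mol⁻¹.
Energy required: 2.424×10⁻⁵ × 3.859×10⁵ = 9.354 J.
Time: 9.354 J / 0.00168 W = 5600 s.

t ≈ 5600 s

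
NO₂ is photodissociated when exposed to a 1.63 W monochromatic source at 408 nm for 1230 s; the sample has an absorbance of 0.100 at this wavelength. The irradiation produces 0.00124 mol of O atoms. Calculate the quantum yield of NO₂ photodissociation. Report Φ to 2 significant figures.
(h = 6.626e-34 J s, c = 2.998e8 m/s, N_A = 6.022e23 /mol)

Photon energy at 408 nm: hc/λ = (6.626e-34)(2.998e8)/(408e-9) = 4.869e-19 J.
Energy delivered: (1.63 W)(1230 s) = 2005 J.
Photons incident: 2005 / 4.869e-19 = 4.118e21, i.e. 4.118e21/6.022e23 = 0.006838 mol.
Fraction absorbed: 1 − 10^(−0.100) = 0.2057.
Photons absorbed: 0.2057 × 0.006838 = 0.001407 mol.
Φ = 0.00124 mol / 0.001407 mol photons = 0.88.

Φ = 0.88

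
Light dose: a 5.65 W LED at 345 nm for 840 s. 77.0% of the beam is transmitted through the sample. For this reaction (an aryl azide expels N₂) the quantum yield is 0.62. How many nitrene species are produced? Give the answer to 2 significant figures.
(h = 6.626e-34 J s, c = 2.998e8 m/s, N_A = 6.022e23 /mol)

1.2e21 species

Photon energy at 345 nm: hc/λ = (6.626e-34)(2.998e8)/(345e-9) = 5.758e-19 J.
Energy delivered: (5.65 W)(840 s) = 4746 J.
Photons incident: 4746 / 5.758e-19 = 8.242e21, i.e. 8.242e21/6.022e23 = 0.01369 mol.
Fraction absorbed: 1 − 77.0/100 = 0.2300.
Photons absorbed: 0.2300 × 0.01369 = 0.003149 mol.
Product: Φ × n_abs = 0.62 × 0.003149 = 0.001952 mol.
As a count: 0.001952 × 6.022e23 = 1.2e21.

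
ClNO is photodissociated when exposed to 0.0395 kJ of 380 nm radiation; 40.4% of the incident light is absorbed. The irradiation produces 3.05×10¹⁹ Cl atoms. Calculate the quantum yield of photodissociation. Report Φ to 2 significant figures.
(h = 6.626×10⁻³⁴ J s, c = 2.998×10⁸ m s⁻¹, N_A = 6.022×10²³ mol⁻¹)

Φ = 1.0

Product: 3.05×10¹⁹ / 6.022×10²³ = 5.065×10⁻⁵ mol.
Photon energy at 380 nm: hc/λ = (6.626×10⁻³⁴)(2.998×10⁸)/(380×10⁻⁹) = 5.228×10⁻¹⁹ J.
Incident energy: 0.0395 kJ = 39.5 J.
Photons incident: 39.5 / 5.228×10⁻¹⁹ = 7.555×10¹⁹, i.e. 7.555×10¹⁹/6.022×10²³ = 1.255×10⁻⁴ mol.
Photons absorbed: 0.404 × 1.255×10⁻⁴ = 5.070×10⁻⁵ mol.
Φ = 5.065×10⁻⁵ mol / 5.070×10⁻⁵ mol photons = 1.0.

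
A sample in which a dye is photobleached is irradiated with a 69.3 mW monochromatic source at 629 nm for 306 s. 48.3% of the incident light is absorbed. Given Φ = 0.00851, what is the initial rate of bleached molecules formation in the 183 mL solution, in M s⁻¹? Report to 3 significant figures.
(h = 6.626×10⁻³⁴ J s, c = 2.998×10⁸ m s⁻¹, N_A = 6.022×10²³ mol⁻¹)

Photon energy at 629 nm: hc/λ = (6.626×10⁻³⁴)(2.998×10⁸)/(629×10⁻⁹) = 3.158×10⁻¹⁹ J.
Energy delivered: (69.3 mW)(306 s) = 21.21 J.
Photons incident: 21.21 / 3.158×10⁻¹⁹ = 6.716×10¹⁹, i.e. 6.716×10¹⁹/6.022×10²³ = 1.115×10⁻⁴ mol.
Photons absorbed: 0.483 × 1.115×10⁻⁴ = 5.385×10⁻⁵ mol.
Product formed: 0.00851 × 5.385×10⁻⁵ = 4.583×10⁻⁷ mol.
Rate: 4.583×10⁻⁷ mol / (306 s × 0.183 L) = 8.18×10⁻⁹ M s⁻¹.

8.18×10⁻⁹ M s⁻¹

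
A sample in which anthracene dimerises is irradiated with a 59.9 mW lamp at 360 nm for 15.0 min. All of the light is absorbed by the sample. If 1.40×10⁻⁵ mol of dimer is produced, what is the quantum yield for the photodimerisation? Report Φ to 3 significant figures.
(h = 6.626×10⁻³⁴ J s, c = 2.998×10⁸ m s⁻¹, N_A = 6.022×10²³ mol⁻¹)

Φ = 0.0863

Photon energy at 360 nm: hc/λ = (6.626×10⁻³⁴)(2.998×10⁸)/(360×10⁻⁹) = 5.518×10⁻¹⁹ J.
Energy delivered: (59.9 mW)(900 s) = 53.91 J.
Photons incident: 53.91 / 5.518×10⁻¹⁹ = 9.770×10¹⁹, i.e. 9.770×10¹⁹/6.022×10²³ = 1.622×10⁻⁴ mol.
Φ = 1.40×10⁻⁵ mol / 1.622×10⁻⁴ mol photons = 0.0863.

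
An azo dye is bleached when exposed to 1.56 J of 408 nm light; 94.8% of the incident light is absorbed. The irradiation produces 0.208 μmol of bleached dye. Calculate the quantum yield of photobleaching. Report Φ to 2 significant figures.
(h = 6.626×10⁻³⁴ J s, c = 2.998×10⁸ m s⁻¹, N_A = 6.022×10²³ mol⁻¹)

Product: 0.208 μmol = 2.08×10⁻⁷ mol.
Photon energy at 408 nm: hc/λ = (6.626×10⁻³⁴)(2.998×10⁸)/(408×10⁻⁹) = 4.869×10⁻¹⁹ J.
Photons incident: 1.56 / 4.869×10⁻¹⁹ = 3.204×10¹⁸, i.e. 3.204×10¹⁸/6.022×10²³ = 5.320×10⁻⁶ mol.
Photons absorbed: 0.948 × 5.320×10⁻⁶ = 5.043×10⁻⁶ mol.
Φ = 2.08×10⁻⁷ mol / 5.043×10⁻⁶ mol photons = 0.041.

Φ = 0.041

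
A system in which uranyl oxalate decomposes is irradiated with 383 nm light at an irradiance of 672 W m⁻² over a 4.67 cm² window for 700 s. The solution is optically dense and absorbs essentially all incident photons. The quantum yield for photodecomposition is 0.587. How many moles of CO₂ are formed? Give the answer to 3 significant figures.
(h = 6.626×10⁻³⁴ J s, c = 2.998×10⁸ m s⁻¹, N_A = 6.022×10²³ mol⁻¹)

4.13×10⁻⁴ mol

Photon energy at 383 nm: hc/λ = (6.626×10⁻³⁴)(2.998×10⁸)/(383×10⁻⁹) = 5.187×10⁻¹⁹ J.
Energy delivered: (672 W m⁻²)(4.67×10⁻⁴ m²)(700 s) = 219.7 J.
Photons incident: 219.7 / 5.187×10⁻¹⁹ = 4.236×10²⁰, i.e. 4.236×10²⁰/6.022×10²³ = 7.034×10⁻⁴ mol.
Product: Φ × n_abs = 0.587 × 7.034×10⁻⁴ = 4.129×10⁻⁴ mol.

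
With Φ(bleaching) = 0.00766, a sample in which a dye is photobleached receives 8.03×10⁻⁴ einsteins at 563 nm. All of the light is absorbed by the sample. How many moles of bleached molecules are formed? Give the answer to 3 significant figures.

6.15×10⁻⁶ mol

Product: Φ × n_abs = 0.00766 × 8.03×10⁻⁴ = 6.151×10⁻⁶ mol.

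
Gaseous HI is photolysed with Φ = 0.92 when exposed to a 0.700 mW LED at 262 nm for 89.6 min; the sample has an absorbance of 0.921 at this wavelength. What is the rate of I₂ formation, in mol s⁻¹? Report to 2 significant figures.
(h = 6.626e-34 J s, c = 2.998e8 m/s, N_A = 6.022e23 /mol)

Photon energy at 262 nm: hc/λ = (6.626e-34)(2.998e8)/(262e-9) = 7.582e-19 J.
Energy delivered: (0.700 mW)(5376 s) = 3.763 J.
Photons incident: 3.763 / 7.582e-19 = 4.963e18, i.e. 4.963e18/6.022e23 = 8.241e-6 mol.
Fraction absorbed: 1 − 10^(−0.921) = 0.8801.
Photons absorbed: 0.8801 × 8.241e-6 = 7.253e-6 mol.
Product formed: 0.92 × 7.253e-6 = 6.673e-6 mol.
Rate: 6.673e-6 / 5376 s = 1.2e-9 mol s⁻¹.

1.2e-9 mol s⁻¹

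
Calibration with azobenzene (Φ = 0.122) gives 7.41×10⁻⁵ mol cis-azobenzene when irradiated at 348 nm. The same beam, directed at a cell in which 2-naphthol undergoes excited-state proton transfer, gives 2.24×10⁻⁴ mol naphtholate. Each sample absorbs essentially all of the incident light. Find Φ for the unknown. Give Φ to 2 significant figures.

Φ = 0.37

Photons absorbed by the actinometer: 7.41×10⁻⁵ / 0.122 = 6.074×10⁻⁴ mol.
Φ(unknown) = 2.24×10⁻⁴ / 6.074×10⁻⁴ = 0.37.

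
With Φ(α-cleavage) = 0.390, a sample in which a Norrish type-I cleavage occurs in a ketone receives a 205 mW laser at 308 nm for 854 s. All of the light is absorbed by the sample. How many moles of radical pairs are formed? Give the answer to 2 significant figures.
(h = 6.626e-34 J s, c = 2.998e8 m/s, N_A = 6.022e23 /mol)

1.8e-4 mol

Photon energy at 308 nm: hc/λ = (6.626e-34)(2.998e8)/(308e-9) = 6.450e-19 J.
Energy delivered: (205 mW)(854 s) = 175.1 J.
Photons incident: 175.1 / 6.450e-19 = 2.715e20, i.e. 2.715e20/6.022e23 = 4.508e-4 mol.
Product: Φ × n_abs = 0.390 × 4.508e-4 = 1.758e-4 mol.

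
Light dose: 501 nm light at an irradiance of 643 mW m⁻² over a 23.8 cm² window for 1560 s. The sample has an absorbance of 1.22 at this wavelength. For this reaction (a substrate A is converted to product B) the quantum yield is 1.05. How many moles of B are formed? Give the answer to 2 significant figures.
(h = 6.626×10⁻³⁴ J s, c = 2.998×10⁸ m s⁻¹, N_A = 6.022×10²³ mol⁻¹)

9.9×10⁻⁶ mol

Photon energy at 501 nm: hc/λ = (6.626×10⁻³⁴)(2.998×10⁸)/(501×10⁻⁹) = 3.965×10⁻¹⁹ J.
Energy delivered: (643 mW m⁻²)(23.8×10⁻⁴ m²)(1560 s) = 2.387 J.
Photons incident: 2.387 / 3.965×10⁻¹⁹ = 6.020×10¹⁸, i.e. 6.020×10¹⁸/6.022×10²³ = 9.997×10⁻⁶ mol.
Fraction absorbed: 1 − 10^(−1.22) = 0.9397.
Photons absorbed: 0.9397 × 9.997×10⁻⁶ = 9.394×10⁻⁶ mol.
Product: Φ × n_abs = 1.05 × 9.394×10⁻⁶ = 9.864×10⁻⁶ mol.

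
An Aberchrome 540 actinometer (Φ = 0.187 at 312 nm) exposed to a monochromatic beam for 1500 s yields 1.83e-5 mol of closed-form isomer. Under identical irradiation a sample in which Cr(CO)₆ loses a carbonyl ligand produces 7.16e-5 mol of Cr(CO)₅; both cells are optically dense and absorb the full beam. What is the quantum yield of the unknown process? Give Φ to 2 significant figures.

Φ = 0.73

Photons absorbed by the actinometer: 1.83e-5 / 0.187 = 9.786e-5 mol.
Φ(unknown) = 7.16e-5 / 9.786e-5 = 0.73.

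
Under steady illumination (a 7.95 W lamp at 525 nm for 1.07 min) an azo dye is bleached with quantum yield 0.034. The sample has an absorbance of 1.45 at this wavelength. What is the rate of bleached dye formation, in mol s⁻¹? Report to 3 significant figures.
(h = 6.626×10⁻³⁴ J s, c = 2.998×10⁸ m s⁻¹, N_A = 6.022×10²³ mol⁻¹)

Photon energy at 525 nm: hc/λ = (6.626×10⁻³⁴)(2.998×10⁸)/(525×10⁻⁹) = 3.784×10⁻¹⁹ J.
Energy delivered: (7.95 W)(64.2 s) = 510.4 J.
Photons incident: 510.4 / 3.784×10⁻¹⁹ = 1.349×10²¹, i.e. 1.349×10²¹/6.022×10²³ = 0.002240 mol.
Fraction absorbed: 1 − 10^(−1.45) = 0.9645.
Photons absorbed: 0.9645 × 0.002240 = 0.002160 mol.
Product formed: 0.034 × 0.002160 = 7.344×10⁻⁵ mol.
Rate: 7.344×10⁻⁵ / 64.2 s = 1.14×10⁻⁶ mol s⁻¹.

1.14×10⁻⁶ mol s⁻¹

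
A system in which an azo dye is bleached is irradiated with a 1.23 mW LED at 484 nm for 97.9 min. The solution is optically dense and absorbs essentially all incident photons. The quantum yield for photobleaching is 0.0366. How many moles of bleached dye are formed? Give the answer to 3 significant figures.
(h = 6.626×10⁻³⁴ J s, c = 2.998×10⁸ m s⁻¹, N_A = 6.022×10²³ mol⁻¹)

1.07×10⁻⁶ mol

Photon energy at 484 nm: hc/λ = (6.626×10⁻³⁴)(2.998×10⁸)/(484×10⁻⁹) = 4.104×10⁻¹⁹ J.
Energy delivered: (1.23 mW)(5874 s) = 7.225 J.
Photons incident: 7.225 / 4.104×10⁻¹⁹ = 1.760×10¹⁹, i.e. 1.760×10¹⁹/6.022×10²³ = 2.923×10⁻⁵ mol.
Product: Φ × n_abs = 0.0366 × 2.923×10⁻⁵ = 1.070×10⁻⁶ mol.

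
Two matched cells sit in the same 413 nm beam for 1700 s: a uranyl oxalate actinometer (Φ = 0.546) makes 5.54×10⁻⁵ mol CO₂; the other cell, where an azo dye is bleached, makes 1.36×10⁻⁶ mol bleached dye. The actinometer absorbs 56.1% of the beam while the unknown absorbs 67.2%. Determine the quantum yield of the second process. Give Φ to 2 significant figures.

Φ = 0.011

Photons absorbed by the actinometer: 5.54×10⁻⁵ / 0.546 = 1.015×10⁻⁴ mol.
Incident flux: 1.015×10⁻⁴ / 0.561 = 1.809×10⁻⁴ einstein.
Absorbed by unknown: 0.672 × 1.809×10⁻⁴ = 1.216×10⁻⁴ mol.
Φ(unknown) = 1.36×10⁻⁶ / 1.216×10⁻⁴ = 0.011.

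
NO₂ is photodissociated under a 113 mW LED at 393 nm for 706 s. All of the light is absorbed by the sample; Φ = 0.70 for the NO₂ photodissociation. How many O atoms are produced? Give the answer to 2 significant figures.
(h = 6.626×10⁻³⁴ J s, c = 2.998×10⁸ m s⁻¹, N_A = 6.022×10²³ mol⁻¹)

Photon energy at 393 nm: hc/λ = (6.626×10⁻³⁴)(2.998×10⁸)/(393×10⁻⁹) = 5.055×10⁻¹⁹ J.
Energy delivered: (113 mW)(706 s) = 79.78 J.
Photons incident: 79.78 / 5.055×10⁻¹⁹ = 1.578×10²⁰, i.e. 1.578×10²⁰/6.022×10²³ = 2.620×10⁻⁴ mol.
Product: Φ × n_abs = 0.70 × 2.620×10⁻⁴ = 1.834×10⁻⁴ mol.
As a count: 1.834×10⁻⁴ × 6.022×10²³ = 1.1×10²⁰.

1.1×10²⁰ atoms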